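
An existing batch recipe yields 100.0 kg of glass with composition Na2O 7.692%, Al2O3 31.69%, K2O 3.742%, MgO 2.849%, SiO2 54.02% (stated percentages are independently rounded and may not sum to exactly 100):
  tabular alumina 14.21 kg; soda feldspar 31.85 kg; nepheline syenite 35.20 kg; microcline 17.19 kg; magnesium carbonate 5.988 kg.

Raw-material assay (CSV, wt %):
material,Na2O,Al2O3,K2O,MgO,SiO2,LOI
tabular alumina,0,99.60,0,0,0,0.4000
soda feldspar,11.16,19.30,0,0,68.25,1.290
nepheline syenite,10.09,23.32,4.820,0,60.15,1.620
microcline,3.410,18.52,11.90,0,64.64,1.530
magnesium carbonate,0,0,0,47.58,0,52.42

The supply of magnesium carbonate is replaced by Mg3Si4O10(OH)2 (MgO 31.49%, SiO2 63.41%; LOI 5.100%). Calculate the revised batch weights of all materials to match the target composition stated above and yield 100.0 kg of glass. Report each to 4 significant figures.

Each numeric step holds full float precision at all times — values along the way are displayed rounded to four significant figures between the steps — every reported value is rounded only once; derived quantities, which include net glass mass, the totals, yield, ignition loss, the five compositions, are carried at exact precision, as they appear in the problem or the answer, starting from the weights on 100.0 kg of glass.
Oxide mass targets, per 100.0 kg glass:
  Na2O: 7.692% × 100.0 = 7.692 kg
  Al2O3: 31.69% × 100.0 = 31.69 kg
  K2O: 3.742% × 100.0 = 3.742 kg
  MgO: 2.849% × 100.0 = 2.849 kg
  SiO2: 54.02% × 100.0 = 54.02 kg
Per-oxide balance check from the weights as reported, per the basis as stated (summed amounts equal target values once rounding is allowed for):
  Na2O: 8.645·0.1116 + 64.93·0.1009 + 5.144·0.03410 = 7.692 kg (target 7.692 kg)
  Al2O3: 13.98·0.9960 + 8.645·0.1930 + 64.93·0.2332 + 5.144·0.1852 = 31.69 kg (target 31.69 kg)
  K2O: 64.93·0.04820 + 5.144·0.1190 = 3.742 kg (target 3.742 kg)
  MgO: 9.047·0.3149 = 2.849 kg (target 2.849 kg)
  SiO2: 8.645·0.6825 + 64.93·0.6015 + 5.144·0.6464 + 9.047·0.6341 = 54.02 kg (target 54.02 kg)
Glass-mass sanity pass: whole batch net of LOI = 99.99 kg (summing oxide targets gives 99.99 kg; versus the stated basis of 100.0 kg — deltas are rounding alone).
Summing the batch: Σ batch = 101.7 kg; LOI removed, Σ of batch·LOI: 1.759 kg; yield: glass divided by total = 98.27%.

Revised batch per 100.0 kg glass:
  tabular alumina: 13.98 kg
  soda feldspar: 8.645 kg
  nepheline syenite: 64.93 kg
  microcline: 5.144 kg
  Mg3Si4O10(OH)2: 9.047 kg
Total batch = 101.7 kg; LOI loss = 1.759 kg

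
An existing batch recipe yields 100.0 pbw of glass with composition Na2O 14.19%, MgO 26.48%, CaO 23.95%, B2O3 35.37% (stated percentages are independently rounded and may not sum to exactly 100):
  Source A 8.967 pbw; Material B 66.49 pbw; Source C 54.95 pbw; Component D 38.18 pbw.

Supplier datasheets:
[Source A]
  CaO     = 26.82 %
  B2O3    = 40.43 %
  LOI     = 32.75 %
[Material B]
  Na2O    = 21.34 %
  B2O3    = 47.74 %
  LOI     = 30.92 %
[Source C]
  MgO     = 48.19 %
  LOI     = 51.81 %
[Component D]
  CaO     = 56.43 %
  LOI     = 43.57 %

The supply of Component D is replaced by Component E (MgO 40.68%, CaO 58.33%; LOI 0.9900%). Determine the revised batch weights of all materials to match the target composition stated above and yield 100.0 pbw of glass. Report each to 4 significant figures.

In-progress results are displayed, with 4-significant-figure rounding, as written. Each numeric step keeps full precision through every step. Every reported number includes exactly one rounding. The derived quantities (LOI, totals, yield, glass mass, the four compositions) are rebuilt in full precision using the weight values per 100.0 pbw of glass as given in question or answer.
Target masses of each oxide per 100.0 pbw glass:
  Na2O: 14.19% × 100.0 = 14.19 pbw
  MgO: 26.48% × 100.0 = 26.48 pbw
  CaO: 23.95% × 100.0 = 23.95 pbw
  B2O3: 35.37% × 100.0 = 35.37 pbw
Verifying the oxide balance from the weights as reported, for the quoted basis mass (target by target, the sums agree given rounding of the digits):
  Na2O: 66.49·0.2134 = 14.19 pbw (target 14.19 pbw)
  MgO: 23.77·0.4819 + 36.94·0.4068 = 26.48 pbw (target 26.48 pbw)
  CaO: 8.967·0.2682 + 36.94·0.5833 = 23.95 pbw (target 23.95 pbw)
  B2O3: 8.967·0.4043 + 66.49·0.4774 = 35.37 pbw (target 35.37 pbw)
The glass-mass cross-check: net batch after ignition = 99.99 pbw (per-oxide target masses sum to 99.99 pbw; with the basis standing at 100.0 pbw — any gap is answer rounding).
Adding the batch up: Σ batch = 136.2 pbw; LOI loss = Σ batch·LOI = 36.18 pbw; yield = glass ÷ total batch = 73.43%.

Revised batch per 100.0 pbw glass:
  Source A: 8.967 pbw
  Material B: 66.49 pbw
  Source C: 23.77 pbw
  Component E: 36.94 pbw
Total batch = 136.2 pbw; LOI loss = 36.18 pbw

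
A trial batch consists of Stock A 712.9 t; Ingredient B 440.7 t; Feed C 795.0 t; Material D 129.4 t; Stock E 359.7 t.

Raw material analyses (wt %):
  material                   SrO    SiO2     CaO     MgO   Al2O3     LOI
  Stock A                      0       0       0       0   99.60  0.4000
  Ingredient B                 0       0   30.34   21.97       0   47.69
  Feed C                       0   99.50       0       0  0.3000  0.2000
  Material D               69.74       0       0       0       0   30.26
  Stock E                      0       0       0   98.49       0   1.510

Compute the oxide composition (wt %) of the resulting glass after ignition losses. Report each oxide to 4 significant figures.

Values along the way appear with 4-significant-figure rounding when written out; the whole derivation keeps exact precision all the way through. Exactly one rounding is applied to every reported figure. Derived quantities, which include ignition loss, the totals, the five compositions, net glass mass, the yield, are rebuilt in exact precision, as written in problem or answer, from the weighed amounts for 2179 t of glass.
Oxide-by-oxide delivered mass:
  SrO: 129.4·0.6974 = 90.24 t
  SiO2: 795.0·0.9950 = 791.0 t
  CaO: 440.7·0.3034 = 133.7 t
  MgO: 440.7·0.2197 + 359.7·0.9849 = 451.1 t
  Al2O3: 712.9·0.9960 + 795.0·0.003000 = 712.4 t
LOI: 712.9·0.004000 + 440.7·0.4769 + 795.0·0.002000 + 129.4·0.3026 + 359.7·0.01510 = 259.2 t
Glass = total batch minus LOI = 2438 − 259.2 = 2179 t (= the summed oxide contributions)
percent by weight: oxide/glass ×100

Glass mass = 2179 t (batch 2438 − LOI 259.2).
Composition: SrO 4.142%, SiO2 36.31%, CaO 6.138%, MgO 20.71%, Al2O3 32.70%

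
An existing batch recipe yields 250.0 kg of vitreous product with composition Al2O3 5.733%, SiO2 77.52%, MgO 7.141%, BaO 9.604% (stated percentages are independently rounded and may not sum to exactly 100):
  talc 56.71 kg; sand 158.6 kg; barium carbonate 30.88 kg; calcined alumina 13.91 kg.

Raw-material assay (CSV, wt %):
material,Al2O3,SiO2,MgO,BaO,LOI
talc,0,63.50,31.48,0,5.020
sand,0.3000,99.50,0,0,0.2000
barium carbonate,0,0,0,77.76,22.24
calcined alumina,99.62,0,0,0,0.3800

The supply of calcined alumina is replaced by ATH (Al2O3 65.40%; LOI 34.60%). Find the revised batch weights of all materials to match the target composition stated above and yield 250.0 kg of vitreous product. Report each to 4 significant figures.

All arithmetic runs at exact precision from start to finish. Values along the way are displayed, with 4-significant-figure rounding, as written. A single rounding produces each reported number — derived quantities (LOI, yield, the totals, glass mass, the four compositions) are re-derived starting from the weights per 250.0 kg of glass in full float precision, as set out in problem or answer.
Oxide mass targets, per 250.0 kg vitreous product:
  Al2O3: 5.733% × 250.0 = 14.33 kg
  SiO2: 77.52% × 250.0 = 193.8 kg
  MgO: 7.141% × 250.0 = 17.85 kg
  BaO: 9.604% × 250.0 = 24.01 kg
Checking each oxide sum per the reported batch figures, at the basis given (delivered sums recover each target once rounding is allowed for):
  Al2O3: 158.6·0.003000 + 21.19·0.6540 = 14.33 kg (target 14.33 kg)
  SiO2: 56.71·0.6350 + 158.6·0.9950 = 193.8 kg (target 193.8 kg)
  MgO: 56.71·0.3148 = 17.85 kg (target 17.85 kg)
  BaO: 30.88·0.7776 = 24.01 kg (target 24.01 kg)
Glass-mass bookkeeping: batch Σ − ignition loss = 250.0 kg (targets for the oxides total 250.0 kg; the stated basis being 250.0 kg — rounding explains the deltas).
Batch total: Σ batch = 267.4 kg; LOI removed, Σ of batch·LOI: 17.36 kg; as yield: glass ÷ batch → 93.51%.

Revised batch per 250.0 kg vitreous product:
  talc: 56.71 kg
  sand: 158.6 kg
  barium carbonate: 30.88 kg
  ATH: 21.19 kg
Total batch = 267.4 kg; LOI loss = 17.36 kg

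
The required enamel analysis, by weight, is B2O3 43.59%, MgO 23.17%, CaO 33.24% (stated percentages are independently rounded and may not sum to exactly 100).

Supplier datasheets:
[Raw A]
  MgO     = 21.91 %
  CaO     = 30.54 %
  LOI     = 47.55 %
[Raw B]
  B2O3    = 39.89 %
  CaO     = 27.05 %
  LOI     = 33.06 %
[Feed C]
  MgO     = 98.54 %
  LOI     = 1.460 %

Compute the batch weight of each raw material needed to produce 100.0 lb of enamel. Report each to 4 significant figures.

The intermediate values appear rounded off to 4 significant figures alongside each step. All arithmetic holds full precision at all times — every reported number is rounded once only — all derived quantities, which include ignition loss, the yield, three oxide percentages, glass mass, totals, are carried at exact precision, as quoted within the problem or the answer, using the weight values per 100.0 lb of glass.
The oxide mass targets at 100.0 lb enamel:
  B2O3: 43.59% × 100.0 = 43.59 lb
  MgO: 23.17% × 100.0 = 23.17 lb
  CaO: 33.24% × 100.0 = 33.24 lb
Mass-balance tally per oxide per the reported batch figures, on the stated basis (summed amounts equal target values modulo rounding of the values):
  B2O3: 109.3·0.3989 = 43.60 lb (target 43.59 lb)
  MgO: 12.05·0.2191 + 20.83·0.9854 = 23.17 lb (target 23.17 lb)
  CaO: 12.05·0.3054 + 109.3·0.2705 = 33.25 lb (target 33.24 lb)
Glass-mass closure: total batch − LOI = 100.0 lb (oxide target masses add up to 100.0 lb; with the basis standing at 100.0 lb — a pure rounding effect).
Batch total: Σ batch = 142.2 lb; loss to ignition Σ batch·LOI = 42.17 lb; as yield: glass ÷ batch → 70.34%.

Batch per 100.0 lb enamel:
  Raw A: 12.05 lb
  Raw B: 109.3 lb
  Feed C: 20.83 lb
Total batch = 142.2 lb; LOI loss = 42.17 lb; yield = 70.34%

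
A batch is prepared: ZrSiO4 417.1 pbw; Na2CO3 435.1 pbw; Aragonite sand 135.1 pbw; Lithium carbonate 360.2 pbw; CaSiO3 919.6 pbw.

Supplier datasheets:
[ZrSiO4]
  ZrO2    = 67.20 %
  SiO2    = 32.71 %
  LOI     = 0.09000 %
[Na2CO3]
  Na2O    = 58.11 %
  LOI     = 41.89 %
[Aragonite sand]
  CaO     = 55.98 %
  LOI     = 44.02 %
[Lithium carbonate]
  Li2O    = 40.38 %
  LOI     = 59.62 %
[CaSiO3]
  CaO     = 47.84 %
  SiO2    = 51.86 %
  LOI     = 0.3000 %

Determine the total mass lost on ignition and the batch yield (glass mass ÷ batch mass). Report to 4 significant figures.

Every computation runs at full float precision at every stage — values along the way are printed rounded off to 4 significant digits as written. Each reported value sees exactly one rounding; derived quantities, which include the yield, the five compositions, ignition loss, net glass mass, the totals, are recomputed at full float precision, as quoted within the question or the answer, starting from the weights per 1807 pbw of glass.
Per-material ignition loss:
  ZrSiO4: 417.1 × 9.000e-04 = 0.3754 pbw
  Na2CO3: 435.1 × 0.4189 = 182.3 pbw
  Aragonite sand: 135.1 × 0.4402 = 59.47 pbw
  Lithium carbonate: 360.2 × 0.5962 = 214.8 pbw
  CaSiO3: 919.6 × 0.003000 = 2.759 pbw
Total LOI = 459.6 pbw
Glass = batch − LOI = 2267 − 459.6 = 1807 pbw

LOI loss = 459.6 pbw; glass = 1807 pbw; yield = 79.73%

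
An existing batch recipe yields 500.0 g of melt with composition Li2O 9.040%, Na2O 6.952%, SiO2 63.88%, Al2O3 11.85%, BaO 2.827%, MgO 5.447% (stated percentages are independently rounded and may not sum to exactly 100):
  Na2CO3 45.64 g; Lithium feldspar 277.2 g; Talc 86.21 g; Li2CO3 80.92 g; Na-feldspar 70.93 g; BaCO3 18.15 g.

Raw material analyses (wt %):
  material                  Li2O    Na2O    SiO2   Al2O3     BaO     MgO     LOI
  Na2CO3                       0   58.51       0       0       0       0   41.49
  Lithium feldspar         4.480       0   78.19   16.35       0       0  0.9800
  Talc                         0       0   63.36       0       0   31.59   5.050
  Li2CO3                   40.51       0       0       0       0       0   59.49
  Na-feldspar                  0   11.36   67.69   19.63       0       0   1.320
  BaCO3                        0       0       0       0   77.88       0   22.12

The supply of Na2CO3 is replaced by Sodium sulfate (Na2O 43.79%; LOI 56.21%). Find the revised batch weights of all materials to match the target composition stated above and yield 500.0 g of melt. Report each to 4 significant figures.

The intermediate values are shown, with 4-significant-figure rounding, on the page. The working math holds full precision from first step to last. Each reported number is rounded a single time. Derived quantities, which include net glass mass, the yield, totals, LOI, six oxide percentages, are re-derived in full precision, as quoted within the question or the answer, from the batch weights per 500.0 g of glass.
The oxide mass targets at 500.0 g melt:
  Li2O: 9.040% × 500.0 = 45.20 g
  Na2O: 6.952% × 500.0 = 34.76 g
  SiO2: 63.88% × 500.0 = 319.4 g
  Al2O3: 11.85% × 500.0 = 59.25 g
  BaO: 2.827% × 500.0 = 14.14 g
  MgO: 5.447% × 500.0 = 27.24 g
Checking each oxide sum on the weights just shown, on the stated basis (each sum matches its target mass exact up to rounding of places):
  Li2O: 277.2·0.04480 + 80.92·0.4051 = 45.20 g (target 45.20 g)
  Na2O: 60.98·0.4379 + 70.93·0.1136 = 34.76 g (target 34.76 g)
  SiO2: 277.2·0.7819 + 86.21·0.6336 + 70.93·0.6769 = 319.4 g (target 319.4 g)
  Al2O3: 277.2·0.1635 + 70.93·0.1963 = 59.25 g (target 59.25 g)
  BaO: 18.15·0.7788 = 14.14 g (target 14.14 g)
  MgO: 86.21·0.3159 = 27.23 g (target 27.24 g)
Consistency of the glass mass: batch Σ − ignition loss = 500.0 g (oxide target masses add up to 500.0 g; versus the stated basis of 500.0 g — differing by rounding only).
Adding the batch up: Σ batch = 594.4 g; ignition loss, Σ(batch × LOI) = 94.44 g; the yield ratio, glass ÷ batch: 84.11%.

Revised batch per 500.0 g melt:
  Sodium sulfate: 60.98 g
  Lithium feldspar: 277.2 g
  Talc: 86.21 g
  Li2CO3: 80.92 g
  Na-feldspar: 70.93 g
  BaCO3: 18.15 g
Total batch = 594.4 g; LOI loss = 94.44 g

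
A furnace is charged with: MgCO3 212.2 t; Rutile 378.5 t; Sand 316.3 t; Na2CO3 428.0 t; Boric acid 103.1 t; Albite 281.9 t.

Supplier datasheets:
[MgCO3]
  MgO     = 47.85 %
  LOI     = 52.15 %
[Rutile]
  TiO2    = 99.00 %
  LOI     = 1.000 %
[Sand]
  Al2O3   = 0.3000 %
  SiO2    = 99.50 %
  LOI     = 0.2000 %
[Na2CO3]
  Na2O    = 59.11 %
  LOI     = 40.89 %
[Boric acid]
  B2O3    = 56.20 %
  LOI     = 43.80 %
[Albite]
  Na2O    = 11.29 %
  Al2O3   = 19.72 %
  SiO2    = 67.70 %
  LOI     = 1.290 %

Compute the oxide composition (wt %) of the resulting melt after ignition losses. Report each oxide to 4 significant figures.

Glass mass = 1381 t (batch 1720 − LOI 338.9).
Composition: Na2O 20.62%, B2O3 4.195%, TiO2 27.13%, Al2O3 4.094%, MgO 7.352%, SiO2 36.61%

Each numeric step maintains exact precision all the way through; intermediates are shown rounded to four significant figures as written; exactly one rounding is applied to every reported figure — all derived quantities (the totals, glass mass, the yield, the six compositions, ignition loss) are rebuilt at exact precision using the weight values for 1381 t of glass as given in the problem or the answer.
Oxide-by-oxide delivered mass:
  Na2O: 428.0·0.5911 + 281.9·0.1129 = 284.8 t
  B2O3: 103.1·0.5620 = 57.94 t
  TiO2: 378.5·0.9900 = 374.7 t
  Al2O3: 316.3·0.003000 + 281.9·0.1972 = 56.54 t
  MgO: 212.2·0.4785 = 101.5 t
  SiO2: 316.3·0.9950 + 281.9·0.6770 = 505.6 t
LOI: 212.2·0.5215 + 378.5·0.01000 + 316.3·0.002000 + 428.0·0.4089 + 103.1·0.4380 + 281.9·0.01290 = 338.9 t
batch − LOI leaves glass = 1720 − 338.9 = 1381 t (= Σ oxide masses)
oxide / glass × 100 gives the wt %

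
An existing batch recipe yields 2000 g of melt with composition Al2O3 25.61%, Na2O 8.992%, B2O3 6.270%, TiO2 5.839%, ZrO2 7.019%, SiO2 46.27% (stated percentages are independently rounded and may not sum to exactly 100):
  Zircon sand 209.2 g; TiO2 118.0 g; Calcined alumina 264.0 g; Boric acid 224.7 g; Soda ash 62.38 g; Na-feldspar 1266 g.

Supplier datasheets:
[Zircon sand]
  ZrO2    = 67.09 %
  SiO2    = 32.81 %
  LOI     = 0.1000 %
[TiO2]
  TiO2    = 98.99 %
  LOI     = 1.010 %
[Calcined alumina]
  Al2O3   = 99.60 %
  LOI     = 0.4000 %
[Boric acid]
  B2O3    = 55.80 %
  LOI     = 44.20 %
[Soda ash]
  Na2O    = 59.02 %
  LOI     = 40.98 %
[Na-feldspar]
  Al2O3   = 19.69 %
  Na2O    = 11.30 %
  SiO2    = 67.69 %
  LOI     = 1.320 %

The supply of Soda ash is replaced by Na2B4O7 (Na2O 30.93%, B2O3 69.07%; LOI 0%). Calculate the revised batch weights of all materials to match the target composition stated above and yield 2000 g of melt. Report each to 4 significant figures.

Revised batch per 2000 g melt:
  Zircon sand: 209.2 g
  TiO2: 118.0 g
  Calcined alumina: 264.0 g
  Boric acid: 77.39 g
  Na2B4O7: 119.0 g
  Na-feldspar: 1266 g
Total batch = 2054 g; LOI loss = 53.37 g

Every computation runs at exact precision throughout. In-progress results appear with 4-significant-digit rounding in the working. Each reported figure is rounded just once. The derived quantities, including the yield, net glass mass, LOI, totals, the six compositions, are recomputed using the weight values for 2000 g of glass at exact precision, as written in the problem or answer text.
The oxide mass targets at 2000 g melt:
  Al2O3: 25.61% × 2000 = 512.2 g
  Na2O: 8.992% × 2000 = 179.8 g
  B2O3: 6.270% × 2000 = 125.4 g
  TiO2: 5.839% × 2000 = 116.8 g
  ZrO2: 7.019% × 2000 = 140.4 g
  SiO2: 46.27% × 2000 = 925.4 g
Mass-balance tally per oxide on the weights just shown, on the stated basis (target by target, the sums agree up to rounding of the answer):
  Al2O3: 264.0·0.9960 + 1266·0.1969 = 512.2 g (target 512.2 g)
  Na2O: 119.0·0.3093 + 1266·0.1130 = 179.9 g (target 179.8 g)
  B2O3: 77.39·0.5580 + 119.0·0.6907 = 125.4 g (target 125.4 g)
  TiO2: 118.0·0.9899 = 116.8 g (target 116.8 g)
  ZrO2: 209.2·0.6709 = 140.4 g (target 140.4 g)
  SiO2: 209.2·0.3281 + 1266·0.6769 = 925.6 g (target 925.4 g)
Mass balance on the glass: whole batch net of LOI = 2000 g (summing oxide targets gives 2000 g; stated basis 2000 g — a pure rounding effect).
Total batch = Σ batch = 2054 g; LOI loss = Σ batch·LOI = 53.37 g; as yield: glass ÷ batch → 97.40%.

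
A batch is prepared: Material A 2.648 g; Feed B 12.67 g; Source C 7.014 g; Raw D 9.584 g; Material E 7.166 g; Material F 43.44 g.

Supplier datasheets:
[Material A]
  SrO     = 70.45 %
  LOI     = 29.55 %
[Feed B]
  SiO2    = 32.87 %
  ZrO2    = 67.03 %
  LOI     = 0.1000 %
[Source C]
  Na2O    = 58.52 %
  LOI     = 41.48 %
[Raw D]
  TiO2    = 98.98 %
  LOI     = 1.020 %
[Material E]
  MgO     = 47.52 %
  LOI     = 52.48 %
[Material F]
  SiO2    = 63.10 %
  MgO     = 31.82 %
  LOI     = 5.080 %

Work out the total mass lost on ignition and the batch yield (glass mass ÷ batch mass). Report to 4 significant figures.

LOI loss = 9.770 g; glass = 72.75 g; yield = 88.16%

Values along the way appear (rounded to 4 significant digits) at each printed step; all internal work runs at exact precision end to end — every reported value is rounded exactly once; all derived quantities are rebuilt in exact precision (six oxide percentages, totals, net glass mass, yield, LOI) from the batch weights per 72.75 g of glass, exactly as printed in the problem or the answer.
Per-material ignition loss:
  Material A: 2.648 × 0.2955 = 0.7825 g
  Feed B: 12.67 × 0.001000 = 0.01267 g
  Source C: 7.014 × 0.4148 = 2.909 g
  Raw D: 9.584 × 0.01020 = 0.09776 g
  Material E: 7.166 × 0.5248 = 3.761 g
  Material F: 43.44 × 0.05080 = 2.207 g
Total LOI = 9.770 g
Glass = batch − LOI = 82.52 − 9.770 = 72.75 g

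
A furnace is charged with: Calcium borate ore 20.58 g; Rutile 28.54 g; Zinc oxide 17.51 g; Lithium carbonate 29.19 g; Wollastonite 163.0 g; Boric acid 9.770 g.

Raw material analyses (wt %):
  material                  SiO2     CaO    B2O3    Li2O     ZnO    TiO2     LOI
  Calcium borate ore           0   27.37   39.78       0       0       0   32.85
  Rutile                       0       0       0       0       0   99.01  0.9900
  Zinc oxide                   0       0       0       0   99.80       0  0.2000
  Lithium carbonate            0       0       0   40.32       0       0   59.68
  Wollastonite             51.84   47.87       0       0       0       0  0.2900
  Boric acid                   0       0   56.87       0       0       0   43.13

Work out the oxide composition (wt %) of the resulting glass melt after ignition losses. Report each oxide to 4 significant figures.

Glass mass = 239.4 g (batch 268.6 − LOI 29.19).
Composition: SiO2 35.30%, CaO 34.95%, B2O3 5.740%, Li2O 4.916%, ZnO 7.299%, TiO2 11.80%

The working math keeps exact precision from start to finish — the intermediate values are shown (rounded to 4 significant digits) between the steps; each reported figure is rounded only once. The derived quantities (LOI, net glass mass, six oxide percentages, the yield, the totals) are rebuilt at full float precision starting from the weights per 239.4 g of glass, exactly as shown in problem or answer.
Per-oxide mass from batch:
  SiO2: 163.0·0.5184 = 84.50 g
  CaO: 20.58·0.2737 + 163.0·0.4787 = 83.66 g
  B2O3: 20.58·0.3978 + 9.770·0.5687 = 13.74 g
  Li2O: 29.19·0.4032 = 11.77 g
  ZnO: 17.51·0.9980 = 17.47 g
  TiO2: 28.54·0.9901 = 28.26 g
LOI: 20.58·0.3285 + 28.54·0.009900 + 17.51·0.002000 + 29.19·0.5968 + 163.0·0.002900 + 9.770·0.4313 = 29.19 g
batch − LOI leaves glass = 268.6 − 29.19 = 239.4 g (equal to the oxide-mass sum)
each wt % is 100 × oxide ÷ glass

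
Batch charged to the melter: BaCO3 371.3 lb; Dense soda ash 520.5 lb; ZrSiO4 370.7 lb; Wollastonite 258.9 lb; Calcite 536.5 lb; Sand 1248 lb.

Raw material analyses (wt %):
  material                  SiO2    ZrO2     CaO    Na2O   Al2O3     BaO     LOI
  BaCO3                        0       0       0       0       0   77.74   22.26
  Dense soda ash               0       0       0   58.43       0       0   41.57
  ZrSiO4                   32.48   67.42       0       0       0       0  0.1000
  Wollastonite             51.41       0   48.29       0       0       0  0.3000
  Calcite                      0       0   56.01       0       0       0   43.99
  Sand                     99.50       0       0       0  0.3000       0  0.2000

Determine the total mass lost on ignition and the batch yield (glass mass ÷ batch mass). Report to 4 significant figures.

LOI loss = 538.7 lb; glass = 2767 lb; yield = 83.71%

The intermediate values are printed, rounded to four significant digits, on the page. Every computation maintains exact precision in every operation; a single rounding finalizes each reported result. Derived quantities are rebuilt using the weight values on 2767 lb of glass in exact precision (the totals, LOI, yield, net glass mass, six oxide percentages) as quoted within the problem or answer text.
Material-by-material LOI:
  BaCO3: 371.3 × 0.2226 = 82.65 lb
  Dense soda ash: 520.5 × 0.4157 = 216.4 lb
  ZrSiO4: 370.7 × 0.001000 = 0.3707 lb
  Wollastonite: 258.9 × 0.003000 = 0.7767 lb
  Calcite: 536.5 × 0.4399 = 236.0 lb
  Sand: 1248 × 0.002000 = 2.496 lb
Total LOI = 538.7 lb
Glass = batch − LOI = 3306 − 538.7 = 2767 lb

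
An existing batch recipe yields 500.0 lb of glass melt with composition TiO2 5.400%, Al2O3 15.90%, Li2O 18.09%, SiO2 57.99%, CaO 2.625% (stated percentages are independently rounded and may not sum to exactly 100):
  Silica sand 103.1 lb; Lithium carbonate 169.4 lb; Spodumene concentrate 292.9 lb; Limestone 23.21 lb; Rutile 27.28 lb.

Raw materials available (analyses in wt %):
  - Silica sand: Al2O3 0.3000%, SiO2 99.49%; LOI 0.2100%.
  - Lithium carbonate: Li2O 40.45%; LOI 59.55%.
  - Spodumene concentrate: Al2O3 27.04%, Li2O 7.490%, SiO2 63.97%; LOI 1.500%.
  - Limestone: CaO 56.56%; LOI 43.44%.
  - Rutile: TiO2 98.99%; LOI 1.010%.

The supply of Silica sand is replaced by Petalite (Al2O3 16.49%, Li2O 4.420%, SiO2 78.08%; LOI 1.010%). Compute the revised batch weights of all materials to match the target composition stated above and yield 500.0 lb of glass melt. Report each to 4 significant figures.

Values along the way are printed rounded to 4 significant figures in the printout. Each numeric step keeps full float precision through the solve — a single rounding completes each reported figure — the derived quantities are re-derived from the batch weights per 500.0 lb of glass at full precision (the five compositions, the yield, totals, LOI, net glass mass), as given in problem or answer.
Oxide mass targets, per 500.0 lb glass melt:
  TiO2: 5.400% × 500.0 = 27.00 lb
  Al2O3: 15.90% × 500.0 = 79.50 lb
  Li2O: 18.09% × 500.0 = 90.45 lb
  SiO2: 57.99% × 500.0 = 290.0 lb
  CaO: 2.625% × 500.0 = 13.12 lb
Checking each oxide sum from the weights as reported, under the basis named above (oxide sums agree with the targets once rounding is allowed for):
  TiO2: 27.28·0.9899 = 27.00 lb (target 27.00 lb)
  Al2O3: 260.8·0.1649 + 135.0·0.2704 = 79.51 lb (target 79.50 lb)
  Li2O: 260.8·0.04420 + 170.1·0.4045 + 135.0·0.07490 = 90.44 lb (target 90.45 lb)
  SiO2: 260.8·0.7808 + 135.0·0.6397 = 290.0 lb (target 290.0 lb)
  CaO: 23.21·0.5656 = 13.13 lb (target 13.12 lb)
Mass balance on the glass: batch total minus LOI = 500.1 lb (the Σ of target masses is 500.0 lb; stated basis 500.0 lb — rounding explains the deltas).
Total batch = Σ batch = 616.4 lb; LOI loss = Σ batch·LOI = 116.3 lb; yield, glass over the total, = 81.13%.

Revised batch per 500.0 lb glass melt:
  Petalite: 260.8 lb
  Lithium carbonate: 170.1 lb
  Spodumene concentrate: 135.0 lb
  Limestone: 23.21 lb
  Rutile: 27.28 lb
Total batch = 616.4 lb; LOI loss = 116.3 lb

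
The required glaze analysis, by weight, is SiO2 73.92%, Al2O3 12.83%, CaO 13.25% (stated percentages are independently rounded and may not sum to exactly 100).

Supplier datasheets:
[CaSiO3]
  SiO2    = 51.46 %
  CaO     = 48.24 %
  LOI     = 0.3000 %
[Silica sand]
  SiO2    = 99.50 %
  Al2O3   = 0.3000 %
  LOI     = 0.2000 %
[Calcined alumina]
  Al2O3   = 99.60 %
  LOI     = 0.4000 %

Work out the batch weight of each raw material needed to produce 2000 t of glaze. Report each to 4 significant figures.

Batch per 2000 t glaze:
  CaSiO3: 549.3 t
  Silica sand: 1202 t
  Calcined alumina: 254.0 t
Total batch = 2005 t; LOI loss = 5.068 t; yield = 99.75%

The whole derivation runs at exact precision through the solve; intermediates are displayed (rounded to four significant figures) between the steps — exactly one rounding is applied to every reported result — derived quantities are computed in full precision (the totals, LOI, three oxide percentages, the yield, glass mass) starting from the weights for 2000 t of glass precisely as stated by question or answer.
Target oxide masses per 2000 t glaze:
  SiO2: 73.92% × 2000 = 1478 t
  Al2O3: 12.83% × 2000 = 256.6 t
  CaO: 13.25% × 2000 = 265.0 t
A balance pass over the oxides, per the reported batch figures, under the basis named above (target by target, the sums agree exact up to rounding of places):
  SiO2: 549.3·0.5146 + 1202·0.9950 = 1479 t (target 1478 t)
  Al2O3: 1202·0.003000 + 254.0·0.9960 = 256.6 t (target 256.6 t)
  CaO: 549.3·0.4824 = 265.0 t (target 265.0 t)
Glass mass check: whole batch net of LOI = 2000 t (summing oxide targets gives 2000 t; the stated basis being 2000 t — rounding explains the deltas).
Batch grand total — Σ batch = 2005 t; LOI loss = Σ batch·LOI = 5.068 t; yield, glass over the total, = 99.75%.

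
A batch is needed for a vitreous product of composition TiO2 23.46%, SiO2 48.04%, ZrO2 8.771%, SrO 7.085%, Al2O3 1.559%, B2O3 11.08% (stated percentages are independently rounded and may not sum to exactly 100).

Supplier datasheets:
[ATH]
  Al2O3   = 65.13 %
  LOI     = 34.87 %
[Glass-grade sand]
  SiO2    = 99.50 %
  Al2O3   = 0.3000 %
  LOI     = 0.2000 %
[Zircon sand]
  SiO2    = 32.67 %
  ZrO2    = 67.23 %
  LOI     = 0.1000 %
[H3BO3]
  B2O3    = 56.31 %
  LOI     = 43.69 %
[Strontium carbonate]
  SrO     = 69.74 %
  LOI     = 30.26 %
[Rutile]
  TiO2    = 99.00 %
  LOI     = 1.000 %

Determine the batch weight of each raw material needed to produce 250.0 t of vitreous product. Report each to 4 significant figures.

Batch per 250.0 t vitreous product:
  ATH: 5.478 t
  Glass-grade sand: 110.0 t
  Zircon sand: 32.62 t
  H3BO3: 49.19 t
  Strontium carbonate: 25.40 t
  Rutile: 59.24 t
Total batch = 281.9 t; LOI loss = 31.93 t; yield = 88.67%

The whole derivation carries exact precision from first step to last; intermediates are printed rounded to 4 significant figures within the worked lines — every reported result carries a single rounding; the derived quantities are carried in full float precision (LOI, glass mass, yield, the six compositions, the totals) using the weight values at 250.0 t of glass as given in the problem or answer text.
Target masses of each oxide per 250.0 t vitreous product:
  TiO2: 23.46% × 250.0 = 58.65 t
  SiO2: 48.04% × 250.0 = 120.1 t
  ZrO2: 8.771% × 250.0 = 21.93 t
  SrO: 7.085% × 250.0 = 17.71 t
  Al2O3: 1.559% × 250.0 = 3.898 t
  B2O3: 11.08% × 250.0 = 27.70 t
Per-oxide balance check per the reported batch figures, against the basis in use (summed amounts equal target values exact up to rounding of places):
  TiO2: 59.24·0.9900 = 58.65 t (target 58.65 t)
  SiO2: 110.0·0.9950 + 32.62·0.3267 = 120.1 t (target 120.1 t)
  ZrO2: 32.62·0.6723 = 21.93 t (target 21.93 t)
  SrO: 25.40·0.6974 = 17.71 t (target 17.71 t)
  Al2O3: 5.478·0.6513 + 110.0·0.003000 = 3.898 t (target 3.898 t)
  B2O3: 49.19·0.5631 = 27.70 t (target 27.70 t)
Auditing the glass mass value: the batch minus its LOI: 250.0 t (summing oxide targets gives 250.0 t; basis as stated: 250.0 t — differing by rounding only).
Batch total: Σ batch = 281.9 t; ignition loss, Σ(batch × LOI) = 31.93 t; yield: glass divided by total = 88.67%.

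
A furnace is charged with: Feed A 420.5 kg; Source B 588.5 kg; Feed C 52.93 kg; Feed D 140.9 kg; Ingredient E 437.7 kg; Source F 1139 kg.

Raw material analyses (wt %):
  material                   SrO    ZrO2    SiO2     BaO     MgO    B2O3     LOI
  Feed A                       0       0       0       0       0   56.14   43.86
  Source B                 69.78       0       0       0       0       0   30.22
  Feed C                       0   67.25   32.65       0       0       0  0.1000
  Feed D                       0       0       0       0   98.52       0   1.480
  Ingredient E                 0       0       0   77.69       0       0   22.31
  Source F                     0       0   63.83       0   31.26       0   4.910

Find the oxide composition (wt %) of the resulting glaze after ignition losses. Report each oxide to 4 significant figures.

All arithmetic holds exact precision from first step to last; in-progress results are displayed rounded to 4 significant digits when written out. Each reported value sees exactly one rounding. The derived quantities are computed at full precision (yield, six oxide percentages, glass mass, totals, LOI) from the weighed amounts at 2262 kg of glass, exactly as printed in question or answer.
Oxide masses out of the charge:
  SrO: 588.5·0.6978 = 410.7 kg
  ZrO2: 52.93·0.6725 = 35.60 kg
  SiO2: 52.93·0.3265 + 1139·0.6383 = 744.3 kg
  BaO: 437.7·0.7769 = 340.0 kg
  MgO: 140.9·0.9852 + 1139·0.3126 = 494.9 kg
  B2O3: 420.5·0.5614 = 236.1 kg
LOI: 420.5·0.4386 + 588.5·0.3022 + 52.93·0.001000 + 140.9·0.01480 + 437.7·0.2231 + 1139·0.04910 = 518.0 kg
Net of LOI, the glass mass = 2780 − 518.0 = 2262 kg (equal to the oxide-mass sum)
wt % = oxide mass / glass mass × 100

Glass mass = 2262 kg (batch 2780 − LOI 518.0).
Composition: SrO 18.16%, ZrO2 1.574%, SiO2 32.91%, BaO 15.04%, MgO 21.88%, B2O3 10.44%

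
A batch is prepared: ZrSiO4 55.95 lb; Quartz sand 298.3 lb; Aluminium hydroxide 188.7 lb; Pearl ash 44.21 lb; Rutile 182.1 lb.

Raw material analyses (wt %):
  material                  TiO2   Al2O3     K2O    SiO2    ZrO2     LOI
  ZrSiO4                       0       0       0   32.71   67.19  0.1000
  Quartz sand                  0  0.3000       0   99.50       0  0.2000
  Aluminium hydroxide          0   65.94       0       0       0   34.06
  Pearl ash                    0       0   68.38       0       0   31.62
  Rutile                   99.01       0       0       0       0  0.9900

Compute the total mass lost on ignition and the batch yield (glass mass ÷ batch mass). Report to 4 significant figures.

LOI loss = 80.71 lb; glass = 688.6 lb; yield = 89.51%

Exact precision is carried in all steps. In-progress results appear rounded to 4 significant figures in the printout. Each reported value takes a single rounding; all derived quantities, which include the yield, glass mass, totals, LOI, five oxide percentages, are carried at full float precision, exactly as printed in the question or the answer, using the weight values per 688.6 lb of glass.
Material-by-material LOI:
  ZrSiO4: 55.95 × 0.001000 = 0.05595 lb
  Quartz sand: 298.3 × 0.002000 = 0.5966 lb
  Aluminium hydroxide: 188.7 × 0.3406 = 64.27 lb
  Pearl ash: 44.21 × 0.3162 = 13.98 lb
  Rutile: 182.1 × 0.009900 = 1.803 lb
Total LOI = 80.71 lb
Glass = batch − LOI = 769.3 − 80.71 = 688.6 lb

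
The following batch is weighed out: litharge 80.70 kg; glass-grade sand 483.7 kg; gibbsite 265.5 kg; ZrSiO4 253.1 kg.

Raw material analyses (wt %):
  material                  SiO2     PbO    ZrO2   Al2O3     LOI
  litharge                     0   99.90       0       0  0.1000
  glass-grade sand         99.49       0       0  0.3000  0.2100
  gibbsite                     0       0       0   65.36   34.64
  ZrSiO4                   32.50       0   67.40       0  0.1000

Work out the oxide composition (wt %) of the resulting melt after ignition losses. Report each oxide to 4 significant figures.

In-progress results are displayed, with 4-significant-digit rounding, at each printed step — full precision is kept at all times; exactly one rounding goes into each reported figure. All derived quantities, including yield, four oxide percentages, the totals, LOI, net glass mass, are re-derived using the weight values at 989.7 kg of glass at exact precision as quoted within the problem or answer text.
Mass of each oxide from the mix:
  SiO2: 483.7·0.9949 + 253.1·0.3250 = 563.5 kg
  PbO: 80.70·0.9990 = 80.62 kg
  ZrO2: 253.1·0.6740 = 170.6 kg
  Al2O3: 483.7·0.003000 + 265.5·0.6536 = 175.0 kg
LOI: 80.70·0.001000 + 483.7·0.002100 + 265.5·0.3464 + 253.1·0.001000 = 93.32 kg
Glass mass = batch − LOI = 1083 − 93.32 = 989.7 kg (matching Σ of the oxides)
oxide / glass × 100 gives the wt %

Glass mass = 989.7 kg (batch 1083 − LOI 93.32).
Composition: SiO2 56.94%, PbO 8.146%, ZrO2 17.24%, Al2O3 17.68%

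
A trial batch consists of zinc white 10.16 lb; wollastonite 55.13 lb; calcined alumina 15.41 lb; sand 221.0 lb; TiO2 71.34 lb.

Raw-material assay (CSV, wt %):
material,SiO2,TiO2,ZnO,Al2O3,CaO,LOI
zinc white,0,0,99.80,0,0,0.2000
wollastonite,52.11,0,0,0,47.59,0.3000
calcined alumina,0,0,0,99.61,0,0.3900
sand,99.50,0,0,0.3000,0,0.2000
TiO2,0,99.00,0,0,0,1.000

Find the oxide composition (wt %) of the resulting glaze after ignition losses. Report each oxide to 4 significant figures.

The whole derivation runs at full precision at all times; in-progress results are displayed (rounded to four significant digits) within the worked lines — each reported figure is rounded a single time — derived quantities are rebuilt at exact precision (the five compositions, the yield, ignition loss, totals, net glass mass) using the weight values at 371.6 lb of glass, exactly as shown in problem or answer.
Oxide-by-oxide delivered mass:
  SiO2: 55.13·0.5211 + 221.0·0.9950 = 248.6 lb
  TiO2: 71.34·0.9900 = 70.63 lb
  ZnO: 10.16·0.9980 = 10.14 lb
  Al2O3: 15.41·0.9961 + 221.0·0.003000 = 16.01 lb
  CaO: 55.13·0.4759 = 26.24 lb
LOI: 10.16·0.002000 + 55.13·0.003000 + 15.41·0.003900 + 221.0·0.002000 + 71.34·0.01000 = 1.401 lb
batch − LOI leaves glass = 373.0 − 1.401 = 371.6 lb (matching Σ of the oxides)
percent by weight: oxide/glass ×100

Glass mass = 371.6 lb (batch 373.0 − LOI 1.401).
Composition: SiO2 66.90%, TiO2 19.00%, ZnO 2.728%, Al2O3 4.309%, CaO 7.060%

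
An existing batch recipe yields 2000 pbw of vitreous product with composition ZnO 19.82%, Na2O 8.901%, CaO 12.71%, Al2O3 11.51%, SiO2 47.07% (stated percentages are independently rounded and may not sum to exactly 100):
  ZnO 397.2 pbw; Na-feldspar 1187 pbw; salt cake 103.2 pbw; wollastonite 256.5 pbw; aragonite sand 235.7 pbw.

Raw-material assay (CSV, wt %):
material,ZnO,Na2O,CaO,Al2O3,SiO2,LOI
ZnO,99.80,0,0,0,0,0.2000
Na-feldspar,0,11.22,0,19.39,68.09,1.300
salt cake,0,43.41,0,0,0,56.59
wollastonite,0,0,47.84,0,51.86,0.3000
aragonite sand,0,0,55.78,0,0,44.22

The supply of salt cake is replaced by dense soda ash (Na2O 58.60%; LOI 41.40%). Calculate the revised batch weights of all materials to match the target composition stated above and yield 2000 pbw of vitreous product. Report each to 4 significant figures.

Revised batch per 2000 pbw vitreous product:
  ZnO: 397.2 pbw
  Na-feldspar: 1187 pbw
  dense soda ash: 76.48 pbw
  wollastonite: 256.5 pbw
  aragonite sand: 235.7 pbw
Total batch = 2153 pbw; LOI loss = 152.9 pbw

Intermediates are displayed rounded to four significant digits alongside each step — exact precision is held all the way through; every reported result takes a single rounding — derived quantities (glass mass, five oxide percentages, yield, the totals, ignition loss) are carried in full float precision from the weighed amounts at 2000 pbw of glass, exactly as printed in problem or answer.
Oxide mass targets, per 2000 pbw vitreous product:
  ZnO: 19.82% × 2000 = 396.4 pbw
  Na2O: 8.901% × 2000 = 178.0 pbw
  CaO: 12.71% × 2000 = 254.2 pbw
  Al2O3: 11.51% × 2000 = 230.2 pbw
  SiO2: 47.07% × 2000 = 941.4 pbw
Per-oxide balance check applying the batch weights above, against the basis in use (delivered sums recover each target inside rounding margins):
  ZnO: 397.2·0.9980 = 396.4 pbw (target 396.4 pbw)
  Na2O: 1187·0.1122 + 76.48·0.5860 = 178.0 pbw (target 178.0 pbw)
  CaO: 256.5·0.4784 + 235.7·0.5578 = 254.2 pbw (target 254.2 pbw)
  Al2O3: 1187·0.1939 = 230.2 pbw (target 230.2 pbw)
  SiO2: 1187·0.6809 + 256.5·0.5186 = 941.2 pbw (target 941.4 pbw)
Mass balance on the glass: whole batch net of LOI = 2000 pbw (the targets, summed, come to 2000 pbw; stated basis 2000 pbw — any gap is answer rounding).
Total batch = Σ batch = 2153 pbw; LOI removed, Σ of batch·LOI: 152.9 pbw; yield: glass divided by total = 92.90%.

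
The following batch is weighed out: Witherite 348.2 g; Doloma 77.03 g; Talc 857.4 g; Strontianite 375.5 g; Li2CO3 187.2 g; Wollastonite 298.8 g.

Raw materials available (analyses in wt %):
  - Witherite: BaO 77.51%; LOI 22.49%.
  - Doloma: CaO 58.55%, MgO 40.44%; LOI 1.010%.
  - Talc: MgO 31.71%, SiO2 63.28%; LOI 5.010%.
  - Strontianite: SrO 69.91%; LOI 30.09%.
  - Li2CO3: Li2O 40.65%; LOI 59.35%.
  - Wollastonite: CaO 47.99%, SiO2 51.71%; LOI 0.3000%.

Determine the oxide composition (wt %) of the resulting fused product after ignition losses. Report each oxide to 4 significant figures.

Glass mass = 1797 g (batch 2144 − LOI 347.0).
Composition: BaO 15.02%, SrO 14.61%, CaO 10.49%, MgO 16.86%, Li2O 4.234%, SiO2 38.79%

Intermediates are shown, rounded to four significant figures, between the steps. All arithmetic runs at full precision all the way through; each reported number is rounded just once; derived quantities (ignition loss, the yield, net glass mass, totals, the six compositions) are computed using the weight values for 1797 g of glass in full float precision, as given in question or answer.
Oxide-by-oxide delivered mass:
  BaO: 348.2·0.7751 = 269.9 g
  SrO: 375.5·0.6991 = 262.5 g
  CaO: 77.03·0.5855 + 298.8·0.4799 = 188.5 g
  MgO: 77.03·0.4044 + 857.4·0.3171 = 303.0 g
  Li2O: 187.2·0.4065 = 76.10 g
  SiO2: 857.4·0.6328 + 298.8·0.5171 = 697.1 g
LOI: 348.2·0.2249 + 77.03·0.01010 + 857.4·0.05010 + 375.5·0.3009 + 187.2·0.5935 + 298.8·0.003000 = 347.0 g
Net of LOI, the glass mass = 2144 − 347.0 = 1797 g (= the summed oxide contributions)
wt % = 100 × oxide mass / glass mass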